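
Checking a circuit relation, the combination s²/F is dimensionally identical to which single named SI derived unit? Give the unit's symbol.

H

F = kg⁻¹·m⁻²·s⁴·A².
So F⁻¹ = kg·m²·s⁻⁴·A⁻².
Combining: F⁻¹·s² = (kg·m²·s⁻⁴·A⁻²) · s² = kg·m²·s⁻²·A⁻².
kg·m²·s⁻²·A⁻² is the base-SI form of the henry.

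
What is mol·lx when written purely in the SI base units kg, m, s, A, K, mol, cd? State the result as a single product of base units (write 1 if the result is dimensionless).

lx = lm/m² (illuminance = luminous flux per area),
    = m⁻²·cd.
Combining: mol·lx = mol · (m⁻²·cd) = m⁻²·mol·cd.

m⁻²·mol·cd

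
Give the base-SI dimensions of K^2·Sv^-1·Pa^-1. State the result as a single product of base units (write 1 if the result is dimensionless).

Sv = J/kg (equivalent dose = energy per mass),
    = m²·s⁻².
So Sv⁻¹ = m⁻²·s².
Pa = N/m² (pressure = force per area),
    = kg·m⁻¹·s⁻².
So Pa⁻¹ = kg⁻¹·m·s².
Combining: K²·Sv⁻¹·Pa⁻¹ = K² · (m⁻²·s²) · (kg⁻¹·m·s²) = kg⁻¹·m⁻¹·s⁴·K².

kg⁻¹·m⁻¹·s⁴·K²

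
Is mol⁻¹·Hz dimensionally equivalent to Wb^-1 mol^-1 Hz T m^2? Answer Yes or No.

Yes

Left side:
  Hz = 1/s = s⁻¹ (frequency is cycles per second).
  Combining: mol⁻¹·Hz = mol⁻¹ · s⁻¹ = s⁻¹·mol⁻¹.
Right side:
  Wb = kg·m²·s⁻²·A⁻¹.
  So Wb⁻¹ = kg⁻¹·m⁻²·s²·A.
  Hz = s⁻¹.
  T = kg·s⁻²·A⁻¹.
  Combining: Wb⁻¹·mol⁻¹·Hz·T·m² = (kg⁻¹·m⁻²·s²·A) · mol⁻¹ · s⁻¹ · (kg·s⁻²·A⁻¹) · m² = s⁻¹·mol⁻¹.
Both reduce to s⁻¹·mol⁻¹.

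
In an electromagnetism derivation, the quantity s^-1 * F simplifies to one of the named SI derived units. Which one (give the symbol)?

S

F = C/V (capacitance = charge per voltage),
    = A·s/(kg·m²·s⁻³·A⁻¹) (substituting C and V),
    = kg⁻¹·m⁻²·s⁴·A².
Combining: s⁻¹·F = s⁻¹ · (kg⁻¹·m⁻²·s⁴·A²) = kg⁻¹·m⁻²·s³·A².
kg⁻¹·m⁻²·s³·A² is the base-SI form of the siemens.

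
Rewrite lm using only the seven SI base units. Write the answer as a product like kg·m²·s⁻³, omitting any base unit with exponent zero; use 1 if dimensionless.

lm = cd·sr = cd (luminous flux; sr is dimensionless).

cd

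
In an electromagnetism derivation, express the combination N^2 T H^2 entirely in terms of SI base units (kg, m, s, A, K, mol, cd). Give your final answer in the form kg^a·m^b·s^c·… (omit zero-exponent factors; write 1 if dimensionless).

kg⁵·m⁶·s⁻¹⁰·A⁻⁵

N = kg·m/s² = kg·m·s⁻² (force = mass × acceleration).
So N² = kg²·m²·s⁻⁴.
T = Wb/m² (flux density = flux per area),
    = kg·s⁻²·A⁻¹.
H = Wb/A (inductance = flux per current),
    = kg·m²·s⁻²·A⁻².
So H² = kg²·m⁴·s⁻⁴·A⁻⁴.
Combining: N²·T·H² = (kg²·m²·s⁻⁴) · (kg·s⁻²·A⁻¹) · (kg²·m⁴·s⁻⁴·A⁻⁴) = kg⁵·m⁶·s⁻¹⁰·A⁻⁵.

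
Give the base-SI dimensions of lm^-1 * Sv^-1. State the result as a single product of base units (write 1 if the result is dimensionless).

lm = cd.
So lm⁻¹ = cd⁻¹.
Sv = m²·s⁻².
So Sv⁻¹ = m⁻²·s².
Combining: lm⁻¹·Sv⁻¹ = cd⁻¹ · (m⁻²·s²) = m⁻²·s²·cd⁻¹.

m⁻²·s²·cd⁻¹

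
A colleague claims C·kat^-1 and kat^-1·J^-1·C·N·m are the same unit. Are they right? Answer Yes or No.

Yes

Left side:
  C = A·s = s·A (charge = current × time).
  kat = mol/s = s⁻¹·mol (catalytic activity).
  So kat⁻¹ = s·mol⁻¹.
  Combining: C·kat⁻¹ = (s·A) · (s·mol⁻¹) = s²·A·mol⁻¹.
Right side:
  kat = mol/s = s⁻¹·mol (catalytic activity).
  So kat⁻¹ = s·mol⁻¹.
  J = N·m (work = force × distance),
      = kg·m²·s⁻².
  So J⁻¹ = kg⁻¹·m⁻²·s².
  C = A·s = s·A (charge = current × time).
  N = kg·m/s² = kg·m·s⁻² (force = mass × acceleration).
  Combining: kat⁻¹·J⁻¹·C·N·m = (s·mol⁻¹) · (kg⁻¹·m⁻²·s²) · (s·A) · (kg·m·s⁻²) · m = s²·A·mol⁻¹.
Both reduce to s²·A·mol⁻¹.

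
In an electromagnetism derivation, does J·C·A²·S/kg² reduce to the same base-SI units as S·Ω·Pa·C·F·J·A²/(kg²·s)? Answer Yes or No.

No

Left side:
  J = N·m (work = force × distance),
      = kg·m²·s⁻².
  C = A·s = s·A (charge = current × time).
  S = 1/Ω (conductance is reciprocal resistance),
      = kg⁻¹·m⁻²·s³·A².
  Combining: J·C·A²·kg⁻²·S = (kg·m²·s⁻²) · (s·A) · A² · kg⁻² · (kg⁻¹·m⁻²·s³·A²) = kg⁻²·s²·A⁵.
Right side:
  S = kg⁻¹·m⁻²·s³·A².
  Ω = kg·m²·s⁻³·A⁻².
  Pa = kg·m⁻¹·s⁻².
  C = s·A.
  F = kg⁻¹·m⁻²·s⁴·A².
  J = kg·m²·s⁻².
  Combining: S·Ω·Pa·kg⁻²·C·F·J·s⁻¹·A² = (kg⁻¹·m⁻²·s³·A²) · (kg·m²·s⁻³·A⁻²) · (kg·m⁻¹·s⁻²) · kg⁻² · (s·A) · (kg⁻¹·m⁻²·s⁴·A²) · (kg·m²·s⁻²) · s⁻¹ · A² = kg⁻¹·m⁻¹·A⁵.
Left is kg⁻²·s²·A⁵; right is kg⁻¹·m⁻¹·A⁵ — different.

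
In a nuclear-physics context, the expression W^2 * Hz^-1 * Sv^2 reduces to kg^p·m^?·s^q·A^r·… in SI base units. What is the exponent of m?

8

W = J/s (power = energy per time),
    = kg·m²·s⁻³.
So W² = kg²·m⁴·s⁻⁶.
Hz = 1/s = s⁻¹ (frequency is cycles per second).
So Hz⁻¹ = s.
Sv = J/kg (equivalent dose = energy per mass),
    = m²·s⁻².
So Sv² = m⁴·s⁻⁴.
Combining: W²·Hz⁻¹·Sv² = (kg²·m⁴·s⁻⁶) · s · (m⁴·s⁻⁴) = kg²·m⁸·s⁻⁹.
The exponent of m is 8.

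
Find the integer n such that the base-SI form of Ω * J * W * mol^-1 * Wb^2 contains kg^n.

5

Ω = kg·m²·s⁻³·A⁻².
J = kg·m²·s⁻².
W = kg·m²·s⁻³.
Wb = kg·m²·s⁻²·A⁻¹.
So Wb² = kg²·m⁴·s⁻⁴·A⁻².
Combining: Ω·J·W·mol⁻¹·Wb² = (kg·m²·s⁻³·A⁻²) · (kg·m²·s⁻²) · (kg·m²·s⁻³) · mol⁻¹ · (kg²·m⁴·s⁻⁴·A⁻²) = kg⁵·m¹⁰·s⁻¹²·A⁻⁴·mol⁻¹.
The exponent of kg is 5.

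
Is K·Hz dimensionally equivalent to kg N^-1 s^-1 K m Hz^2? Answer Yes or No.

Yes

Left side:
  Hz = s⁻¹.
  Combining: K·Hz = K · s⁻¹ = s⁻¹·K.
Right side:
  N = kg·m·s⁻².
  So N⁻¹ = kg⁻¹·m⁻¹·s².
  Hz = s⁻¹.
  So Hz² = s⁻².
  Combining: kg·N⁻¹·s⁻¹·K·m·Hz² = kg · (kg⁻¹·m⁻¹·s²) · s⁻¹ · K · m · s⁻² = s⁻¹·K.
Both reduce to s⁻¹·K.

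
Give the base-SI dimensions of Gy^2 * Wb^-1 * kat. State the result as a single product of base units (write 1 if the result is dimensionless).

Gy = J/kg (absorbed dose = energy per mass),
    = m²·s⁻².
So Gy² = m⁴·s⁻⁴.
Wb = V·s (flux: a volt is a weber per second),
    = kg·m²·s⁻²·A⁻¹.
So Wb⁻¹ = kg⁻¹·m⁻²·s²·A.
kat = mol/s = s⁻¹·mol (catalytic activity).
Combining: Gy²·Wb⁻¹·kat = (m⁴·s⁻⁴) · (kg⁻¹·m⁻²·s²·A) · (s⁻¹·mol) = kg⁻¹·m²·s⁻³·A·mol.

kg⁻¹·m²·s⁻³·A·mol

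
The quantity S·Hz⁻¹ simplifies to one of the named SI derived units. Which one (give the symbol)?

F

S = 1/Ω (conductance is reciprocal resistance),
    = kg⁻¹·m⁻²·s³·A².
Hz = 1/s = s⁻¹ (frequency is cycles per second).
So Hz⁻¹ = s.
Combining: S·Hz⁻¹ = (kg⁻¹·m⁻²·s³·A²) · s = kg⁻¹·m⁻²·s⁴·A².
kg⁻¹·m⁻²·s⁴·A² is the base-SI form of the farad.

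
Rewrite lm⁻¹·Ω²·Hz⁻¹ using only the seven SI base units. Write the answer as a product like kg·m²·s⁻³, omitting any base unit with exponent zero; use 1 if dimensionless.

kg²·m⁴·s⁻⁵·A⁻⁴·cd⁻¹

lm = cd·sr = cd (luminous flux; sr is dimensionless).
So lm⁻¹ = cd⁻¹.
Ω = V/A (resistance = voltage per current),
    = kg·m²·s⁻³·A⁻².
So Ω² = kg²·m⁴·s⁻⁶·A⁻⁴.
Hz = 1/s = s⁻¹ (frequency is cycles per second).
So Hz⁻¹ = s.
Combining: lm⁻¹·Ω²·Hz⁻¹ = cd⁻¹ · (kg²·m⁴·s⁻⁶·A⁻⁴) · s = kg²·m⁴·s⁻⁵·A⁻⁴·cd⁻¹.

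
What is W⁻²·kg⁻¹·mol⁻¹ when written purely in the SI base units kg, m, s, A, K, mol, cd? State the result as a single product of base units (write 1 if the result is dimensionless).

kg⁻³·m⁻⁴·s⁶·mol⁻¹

W = J/s (power = energy per time),
    = kg·m²·s⁻³.
So W⁻² = kg⁻²·m⁻⁴·s⁶.
Combining: W⁻²·kg⁻¹·mol⁻¹ = (kg⁻²·m⁻⁴·s⁶) · kg⁻¹ · mol⁻¹ = kg⁻³·m⁻⁴·s⁶·mol⁻¹.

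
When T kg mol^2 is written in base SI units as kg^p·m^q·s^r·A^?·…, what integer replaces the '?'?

-1

T = kg·s⁻²·A⁻¹.
Combining: T·kg·mol² = (kg·s⁻²·A⁻¹) · kg · mol² = kg²·s⁻²·A⁻¹·mol².
The exponent of A is -1.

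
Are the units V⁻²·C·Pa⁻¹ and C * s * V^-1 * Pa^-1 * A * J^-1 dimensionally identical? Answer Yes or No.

Left side:
  V = W/A (potential = power per current),
      = kg·m²·s⁻³·A⁻¹.
  So V⁻² = kg⁻²·m⁻⁴·s⁶·A².
  C = A·s = s·A (charge = current × time).
  Pa = N/m² (pressure = force per area),
      = kg·m⁻¹·s⁻².
  So Pa⁻¹ = kg⁻¹·m·s².
  Combining: V⁻²·C·Pa⁻¹ = (kg⁻²·m⁻⁴·s⁶·A²) · (s·A) · (kg⁻¹·m·s²) = kg⁻³·m⁻³·s⁹·A³.
Right side:
  C = A·s = s·A (charge = current × time).
  V = W/A (potential = power per current),
      = kg·m²·s⁻³·A⁻¹.
  So V⁻¹ = kg⁻¹·m⁻²·s³·A.
  Pa = N/m² (pressure = force per area),
      = kg·m⁻¹·s⁻².
  So Pa⁻¹ = kg⁻¹·m·s².
  J = N·m (work = force × distance),
      = kg·m²·s⁻².
  So J⁻¹ = kg⁻¹·m⁻²·s².
  Combining: C·s·V⁻¹·Pa⁻¹·A·J⁻¹ = (s·A) · s · (kg⁻¹·m⁻²·s³·A) · (kg⁻¹·m·s²) · A · (kg⁻¹·m⁻²·s²) = kg⁻³·m⁻³·s⁹·A³.
Both reduce to kg⁻³·m⁻³·s⁹·A³.

Yes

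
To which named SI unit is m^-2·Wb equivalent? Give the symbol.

T

Wb = V·s (flux: a volt is a weber per second),
    = kg·m²·s⁻²·A⁻¹.
Combining: m⁻²·Wb = m⁻² · (kg·m²·s⁻²·A⁻¹) = kg·s⁻²·A⁻¹.
kg·s⁻²·A⁻¹ is the base-SI form of the tesla.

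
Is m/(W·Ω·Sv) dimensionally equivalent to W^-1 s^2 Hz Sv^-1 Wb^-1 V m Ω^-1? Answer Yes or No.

Left side:
  W = kg·m²·s⁻³.
  So W⁻¹ = kg⁻¹·m⁻²·s³.
  Ω = kg·m²·s⁻³·A⁻².
  So Ω⁻¹ = kg⁻¹·m⁻²·s³·A².
  Sv = m²·s⁻².
  So Sv⁻¹ = m⁻²·s².
  Combining: W⁻¹·m·Ω⁻¹·Sv⁻¹ = (kg⁻¹·m⁻²·s³) · m · (kg⁻¹·m⁻²·s³·A²) · (m⁻²·s²) = kg⁻²·m⁻⁵·s⁸·A².
Right side:
  W = kg·m²·s⁻³.
  So W⁻¹ = kg⁻¹·m⁻²·s³.
  Hz = s⁻¹.
  Sv = m²·s⁻².
  So Sv⁻¹ = m⁻²·s².
  Wb = kg·m²·s⁻²·A⁻¹.
  So Wb⁻¹ = kg⁻¹·m⁻²·s²·A.
  V = kg·m²·s⁻³·A⁻¹.
  Ω = kg·m²·s⁻³·A⁻².
  So Ω⁻¹ = kg⁻¹·m⁻²·s³·A².
  Combining: W⁻¹·s²·Hz·Sv⁻¹·Wb⁻¹·V·m·Ω⁻¹ = (kg⁻¹·m⁻²·s³) · s² · s⁻¹ · (m⁻²·s²) · (kg⁻¹·m⁻²·s²·A) · (kg·m²·s⁻³·A⁻¹) · m · (kg⁻¹·m⁻²·s³·A²) = kg⁻²·m⁻⁵·s⁸·A².
Both reduce to kg⁻²·m⁻⁵·s⁸·A².

Yes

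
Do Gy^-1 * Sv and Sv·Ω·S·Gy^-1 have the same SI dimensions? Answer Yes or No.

Yes

Left side:
  Gy = J/kg (absorbed dose = energy per mass),
      = m²·s⁻².
  So Gy⁻¹ = m⁻²·s².
  Sv = J/kg (equivalent dose = energy per mass),
      = m²·s⁻².
  Combining: Gy⁻¹·Sv = (m⁻²·s²) · (m²·s⁻²) = 1.
Right side:
  Sv = m²·s⁻².
  Ω = kg·m²·s⁻³·A⁻².
  S = kg⁻¹·m⁻²·s³·A².
  Gy = m²·s⁻².
  So Gy⁻¹ = m⁻²·s².
  Combining: Sv·Ω·S·Gy⁻¹ = (m²·s⁻²) · (kg·m²·s⁻³·A⁻²) · (kg⁻¹·m⁻²·s³·A²) · (m⁻²·s²) = 1.
Both reduce to 1.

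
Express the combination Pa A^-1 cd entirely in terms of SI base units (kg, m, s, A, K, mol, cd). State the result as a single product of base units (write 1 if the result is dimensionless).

kg·m⁻¹·s⁻²·A⁻¹·cd

Pa = N/m² (pressure = force per area),
    = kg·m⁻¹·s⁻².
Combining: Pa·A⁻¹·cd = (kg·m⁻¹·s⁻²) · A⁻¹ · cd = kg·m⁻¹·s⁻²·A⁻¹·cd.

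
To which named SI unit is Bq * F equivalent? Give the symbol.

S

Bq = 1/s = s⁻¹ (activity is decays per second).
F = C/V (capacitance = charge per voltage),
    = A·s/(kg·m²·s⁻³·A⁻¹) (substituting C and V),
    = kg⁻¹·m⁻²·s⁴·A².
Combining: Bq·F = s⁻¹ · (kg⁻¹·m⁻²·s⁴·A²) = kg⁻¹·m⁻²·s³·A².
kg⁻¹·m⁻²·s³·A² is the base-SI form of the siemens.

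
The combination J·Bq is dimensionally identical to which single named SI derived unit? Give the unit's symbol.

W

J = N·m (work = force × distance),
    = kg·m²·s⁻².
Bq = 1/s = s⁻¹ (activity is decays per second).
Combining: J·Bq = (kg·m²·s⁻²) · s⁻¹ = kg·m²·s⁻³.
kg·m²·s⁻³ is the base-SI form of the watt.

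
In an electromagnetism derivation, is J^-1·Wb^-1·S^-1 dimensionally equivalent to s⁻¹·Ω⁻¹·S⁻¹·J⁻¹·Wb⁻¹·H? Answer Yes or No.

Yes

Left side:
  J = kg·m²·s⁻².
  So J⁻¹ = kg⁻¹·m⁻²·s².
  Wb = kg·m²·s⁻²·A⁻¹.
  So Wb⁻¹ = kg⁻¹·m⁻²·s²·A.
  S = kg⁻¹·m⁻²·s³·A².
  So S⁻¹ = kg·m²·s⁻³·A⁻².
  Combining: J⁻¹·Wb⁻¹·S⁻¹ = (kg⁻¹·m⁻²·s²) · (kg⁻¹·m⁻²·s²·A) · (kg·m²·s⁻³·A⁻²) = kg⁻¹·m⁻²·s·A⁻¹.
Right side:
  Ω = kg·m²·s⁻³·A⁻².
  So Ω⁻¹ = kg⁻¹·m⁻²·s³·A².
  S = kg⁻¹·m⁻²·s³·A².
  So S⁻¹ = kg·m²·s⁻³·A⁻².
  J = kg·m²·s⁻².
  So J⁻¹ = kg⁻¹·m⁻²·s².
  Wb = kg·m²·s⁻²·A⁻¹.
  So Wb⁻¹ = kg⁻¹·m⁻²·s²·A.
  H = kg·m²·s⁻²·A⁻².
  Combining: s⁻¹·Ω⁻¹·S⁻¹·J⁻¹·Wb⁻¹·H = s⁻¹ · (kg⁻¹·m⁻²·s³·A²) · (kg·m²·s⁻³·A⁻²) · (kg⁻¹·m⁻²·s²) · (kg⁻¹·m⁻²·s²·A) · (kg·m²·s⁻²·A⁻²) = kg⁻¹·m⁻²·s·A⁻¹.
Both reduce to kg⁻¹·m⁻²·s·A⁻¹.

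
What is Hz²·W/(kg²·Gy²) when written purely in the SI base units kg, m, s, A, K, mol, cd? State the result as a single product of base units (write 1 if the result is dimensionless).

kg⁻¹·m⁻²·s⁻¹

Hz = 1/s = s⁻¹ (frequency is cycles per second).
So Hz² = s⁻².
W = J/s (power = energy per time),
    = kg·m²·s⁻³.
Gy = J/kg (absorbed dose = energy per mass),
    = m²·s⁻².
So Gy⁻² = m⁻⁴·s⁴.
Combining: Hz²·kg⁻²·W·Gy⁻² = s⁻² · kg⁻² · (kg·m²·s⁻³) · (m⁻⁴·s⁴) = kg⁻¹·m⁻²·s⁻¹.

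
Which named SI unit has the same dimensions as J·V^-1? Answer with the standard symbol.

C

J = N·m (work = force × distance),
    = kg·m²·s⁻².
V = W/A (potential = power per current),
    = kg·m²·s⁻³·A⁻¹.
So V⁻¹ = kg⁻¹·m⁻²·s³·A.
Combining: J·V⁻¹ = (kg·m²·s⁻²) · (kg⁻¹·m⁻²·s³·A) = s·A.
s·A is the base-SI form of the coulomb.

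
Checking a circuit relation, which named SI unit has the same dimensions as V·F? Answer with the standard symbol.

C

V = kg·m²·s⁻³·A⁻¹.
F = kg⁻¹·m⁻²·s⁴·A².
Combining: V·F = (kg·m²·s⁻³·A⁻¹) · (kg⁻¹·m⁻²·s⁴·A²) = s·A.
s·A is the base-SI form of the coulomb.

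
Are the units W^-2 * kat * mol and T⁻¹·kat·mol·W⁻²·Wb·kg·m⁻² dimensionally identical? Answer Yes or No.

Left side:
  W = J/s (power = energy per time),
      = kg·m²·s⁻³.
  So W⁻² = kg⁻²·m⁻⁴·s⁶.
  kat = mol/s = s⁻¹·mol (catalytic activity).
  Combining: W⁻²·kat·mol = (kg⁻²·m⁻⁴·s⁶) · (s⁻¹·mol) · mol = kg⁻²·m⁻⁴·s⁵·mol².
Right side:
  T = Wb/m² (flux density = flux per area),
      = kg·s⁻²·A⁻¹.
  So T⁻¹ = kg⁻¹·s²·A.
  kat = mol/s = s⁻¹·mol (catalytic activity).
  W = J/s (power = energy per time),
      = kg·m²·s⁻³.
  So W⁻² = kg⁻²·m⁻⁴·s⁶.
  Wb = V·s (flux: a volt is a weber per second),
      = kg·m²·s⁻²·A⁻¹.
  Combining: T⁻¹·kat·mol·W⁻²·Wb·kg·m⁻² = (kg⁻¹·s²·A) · (s⁻¹·mol) · mol · (kg⁻²·m⁻⁴·s⁶) · (kg·m²·s⁻²·A⁻¹) · kg · m⁻² = kg⁻¹·m⁻⁴·s⁵·mol².
Left is kg⁻²·m⁻⁴·s⁵·mol²; right is kg⁻¹·m⁻⁴·s⁵·mol² — different.

No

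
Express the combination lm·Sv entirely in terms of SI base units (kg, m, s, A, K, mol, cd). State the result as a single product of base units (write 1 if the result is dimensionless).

lm = cd·sr = cd (luminous flux; sr is dimensionless).
Sv = J/kg (equivalent dose = energy per mass),
    = m²·s⁻².
Combining: lm·Sv = cd · (m²·s⁻²) = m²·s⁻²·cd.

m²·s⁻²·cd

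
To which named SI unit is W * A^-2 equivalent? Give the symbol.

Ω

W = J/s (power = energy per time),
    = kg·m²·s⁻³.
Combining: W·A⁻² = (kg·m²·s⁻³) · A⁻² = kg·m²·s⁻³·A⁻².
kg·m²·s⁻³·A⁻² is the base-SI form of the ohm.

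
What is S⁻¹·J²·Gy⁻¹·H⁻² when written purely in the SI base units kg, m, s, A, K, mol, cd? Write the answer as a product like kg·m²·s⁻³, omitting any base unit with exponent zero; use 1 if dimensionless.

S = kg⁻¹·m⁻²·s³·A².
So S⁻¹ = kg·m²·s⁻³·A⁻².
J = kg·m²·s⁻².
So J² = kg²·m⁴·s⁻⁴.
Gy = m²·s⁻².
So Gy⁻¹ = m⁻²·s².
H = kg·m²·s⁻²·A⁻².
So H⁻² = kg⁻²·m⁻⁴·s⁴·A⁴.
Combining: S⁻¹·J²·Gy⁻¹·H⁻² = (kg·m²·s⁻³·A⁻²) · (kg²·m⁴·s⁻⁴) · (m⁻²·s²) · (kg⁻²·m⁻⁴·s⁴·A⁴) = kg·s⁻¹·A².

kg·s⁻¹·A²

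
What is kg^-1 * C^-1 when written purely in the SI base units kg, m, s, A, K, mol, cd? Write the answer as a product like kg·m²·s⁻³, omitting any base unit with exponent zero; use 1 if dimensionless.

kg⁻¹·s⁻¹·A⁻¹

C = A·s = s·A (charge = current × time).
So C⁻¹ = s⁻¹·A⁻¹.
Combining: kg⁻¹·C⁻¹ = kg⁻¹ · (s⁻¹·A⁻¹) = kg⁻¹·s⁻¹·A⁻¹.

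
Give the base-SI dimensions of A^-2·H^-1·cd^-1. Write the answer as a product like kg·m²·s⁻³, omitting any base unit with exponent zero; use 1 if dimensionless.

H = kg·m²·s⁻²·A⁻².
So H⁻¹ = kg⁻¹·m⁻²·s²·A².
Combining: A⁻²·H⁻¹·cd⁻¹ = A⁻² · (kg⁻¹·m⁻²·s²·A²) · cd⁻¹ = kg⁻¹·m⁻²·s²·cd⁻¹.

kg⁻¹·m⁻²·s²·cd⁻¹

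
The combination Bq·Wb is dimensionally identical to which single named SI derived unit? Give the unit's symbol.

Bq = 1/s = s⁻¹ (activity is decays per second).
Wb = V·s (flux: a volt is a weber per second),
    = kg·m²·s⁻²·A⁻¹.
Combining: Bq·Wb = s⁻¹ · (kg·m²·s⁻²·A⁻¹) = kg·m²·s⁻³·A⁻¹.
kg·m²·s⁻³·A⁻¹ is the base-SI form of the volt.

V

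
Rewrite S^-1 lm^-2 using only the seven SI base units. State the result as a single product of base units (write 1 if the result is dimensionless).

S = kg⁻¹·m⁻²·s³·A².
So S⁻¹ = kg·m²·s⁻³·A⁻².
lm = cd.
So lm⁻² = cd⁻².
Combining: S⁻¹·lm⁻² = (kg·m²·s⁻³·A⁻²) · cd⁻² = kg·m²·s⁻³·A⁻²·cd⁻².

kg·m²·s⁻³·A⁻²·cd⁻²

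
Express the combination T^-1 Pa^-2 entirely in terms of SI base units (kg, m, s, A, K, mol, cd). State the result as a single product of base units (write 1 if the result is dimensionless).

T = Wb/m² (flux density = flux per area),
    = kg·s⁻²·A⁻¹.
So T⁻¹ = kg⁻¹·s²·A.
Pa = N/m² (pressure = force per area),
    = kg·m⁻¹·s⁻².
So Pa⁻² = kg⁻²·m²·s⁴.
Combining: T⁻¹·Pa⁻² = (kg⁻¹·s²·A) · (kg⁻²·m²·s⁴) = kg⁻³·m²·s⁶·A.

kg⁻³·m²·s⁶·A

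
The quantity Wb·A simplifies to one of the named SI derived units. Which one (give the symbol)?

Wb = V·s (flux: a volt is a weber per second),
    = kg·m²·s⁻²·A⁻¹.
Combining: Wb·A = (kg·m²·s⁻²·A⁻¹) · A = kg·m²·s⁻².
kg·m²·s⁻² is the base-SI form of the joule.

J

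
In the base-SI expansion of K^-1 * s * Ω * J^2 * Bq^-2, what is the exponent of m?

6

Ω = V/A (resistance = voltage per current),
    = kg·m²·s⁻³·A⁻².
J = N·m (work = force × distance),
    = kg·m²·s⁻².
So J² = kg²·m⁴·s⁻⁴.
Bq = 1/s = s⁻¹ (activity is decays per second).
So Bq⁻² = s².
Combining: K⁻¹·s·Ω·J²·Bq⁻² = K⁻¹ · s · (kg·m²·s⁻³·A⁻²) · (kg²·m⁴·s⁻⁴) · s² = kg³·m⁶·s⁻⁴·A⁻²·K⁻¹.
The exponent of m is 6.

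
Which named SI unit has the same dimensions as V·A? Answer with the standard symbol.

W

V = kg·m²·s⁻³·A⁻¹.
Combining: V·A = (kg·m²·s⁻³·A⁻¹) · A = kg·m²·s⁻³.
kg·m²·s⁻³ is the base-SI form of the watt.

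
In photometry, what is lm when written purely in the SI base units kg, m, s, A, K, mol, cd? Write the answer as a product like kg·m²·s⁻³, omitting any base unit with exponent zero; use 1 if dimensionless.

cd

lm = cd·sr = cd (luminous flux; sr is dimensionless).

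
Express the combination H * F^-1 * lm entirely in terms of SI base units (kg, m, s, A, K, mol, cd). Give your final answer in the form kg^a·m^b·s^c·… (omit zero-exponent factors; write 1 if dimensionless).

kg²·m⁴·s⁻⁶·A⁻⁴·cd

H = Wb/A (inductance = flux per current),
    = kg·m²·s⁻²·A⁻².
F = C/V (capacitance = charge per voltage),
    = A·s/(kg·m²·s⁻³·A⁻¹) (substituting C and V),
    = kg⁻¹·m⁻²·s⁴·A².
So F⁻¹ = kg·m²·s⁻⁴·A⁻².
lm = cd·sr = cd (luminous flux; sr is dimensionless).
Combining: H·F⁻¹·lm = (kg·m²·s⁻²·A⁻²) · (kg·m²·s⁻⁴·A⁻²) · cd = kg²·m⁴·s⁻⁶·A⁻⁴·cd.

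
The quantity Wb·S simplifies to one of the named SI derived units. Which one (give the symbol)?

C

Wb = V·s (flux: a volt is a weber per second),
    = kg·m²·s⁻²·A⁻¹.
S = 1/Ω (conductance is reciprocal resistance),
    = kg⁻¹·m⁻²·s³·A².
Combining: Wb·S = (kg·m²·s⁻²·A⁻¹) · (kg⁻¹·m⁻²·s³·A²) = s·A.
s·A is the base-SI form of the coulomb.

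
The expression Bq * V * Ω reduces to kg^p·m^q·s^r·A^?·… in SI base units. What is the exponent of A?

-3

Bq = 1/s = s⁻¹ (activity is decays per second).
V = W/A (potential = power per current),
    = kg·m²·s⁻³·A⁻¹.
Ω = V/A (resistance = voltage per current),
    = kg·m²·s⁻³·A⁻².
Combining: Bq·V·Ω = s⁻¹ · (kg·m²·s⁻³·A⁻¹) · (kg·m²·s⁻³·A⁻²) = kg²·m⁴·s⁻⁷·A⁻³.
The exponent of A is -3.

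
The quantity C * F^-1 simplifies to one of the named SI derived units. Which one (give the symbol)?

C = s·A.
F = kg⁻¹·m⁻²·s⁴·A².
So F⁻¹ = kg·m²·s⁻⁴·A⁻².
Combining: C·F⁻¹ = (s·A) · (kg·m²·s⁻⁴·A⁻²) = kg·m²·s⁻³·A⁻¹.
kg·m²·s⁻³·A⁻¹ is the base-SI form of the volt.

V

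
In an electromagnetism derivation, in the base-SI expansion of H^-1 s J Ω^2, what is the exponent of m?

H = Wb/A (inductance = flux per current),
    = kg·m²·s⁻²·A⁻².
So H⁻¹ = kg⁻¹·m⁻²·s²·A².
J = N·m (work = force × distance),
    = kg·m²·s⁻².
Ω = V/A (resistance = voltage per current),
    = kg·m²·s⁻³·A⁻².
So Ω² = kg²·m⁴·s⁻⁶·A⁻⁴.
Combining: H⁻¹·s·J·Ω² = (kg⁻¹·m⁻²·s²·A²) · s · (kg·m²·s⁻²) · (kg²·m⁴·s⁻⁶·A⁻⁴) = kg²·m⁴·s⁻⁵·A⁻².
The exponent of m is 4.

4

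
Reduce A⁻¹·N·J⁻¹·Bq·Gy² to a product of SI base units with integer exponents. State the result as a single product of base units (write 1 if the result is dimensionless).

m³·s⁻⁵·A⁻¹

N = kg·m/s² = kg·m·s⁻² (force = mass × acceleration).
J = N·m (work = force × distance),
    = kg·m²·s⁻².
So J⁻¹ = kg⁻¹·m⁻²·s².
Bq = 1/s = s⁻¹ (activity is decays per second).
Gy = J/kg (absorbed dose = energy per mass),
    = m²·s⁻².
So Gy² = m⁴·s⁻⁴.
Combining: A⁻¹·N·J⁻¹·Bq·Gy² = A⁻¹ · (kg·m·s⁻²) · (kg⁻¹·m⁻²·s²) · s⁻¹ · (m⁴·s⁻⁴) = m³·s⁻⁵·A⁻¹.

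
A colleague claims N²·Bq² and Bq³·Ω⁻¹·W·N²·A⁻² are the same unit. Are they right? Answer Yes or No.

Left side:
  N = kg·m/s² = kg·m·s⁻² (force = mass × acceleration).
  So N² = kg²·m²·s⁻⁴.
  Bq = 1/s = s⁻¹ (activity is decays per second).
  So Bq² = s⁻².
  Combining: N²·Bq² = (kg²·m²·s⁻⁴) · s⁻² = kg²·m²·s⁻⁶.
Right side:
  Bq = s⁻¹.
  So Bq³ = s⁻³.
  Ω = kg·m²·s⁻³·A⁻².
  So Ω⁻¹ = kg⁻¹·m⁻²·s³·A².
  W = kg·m²·s⁻³.
  N = kg·m·s⁻².
  So N² = kg²·m²·s⁻⁴.
  Combining: Bq³·Ω⁻¹·W·N²·A⁻² = s⁻³ · (kg⁻¹·m⁻²·s³·A²) · (kg·m²·s⁻³) · (kg²·m²·s⁻⁴) · A⁻² = kg²·m²·s⁻⁷.
Left is kg²·m²·s⁻⁶; right is kg²·m²·s⁻⁷ — different.

No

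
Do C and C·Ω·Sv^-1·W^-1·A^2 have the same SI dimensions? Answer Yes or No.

Left side:
  C = s·A.
Right side:
  C = s·A.
  Ω = kg·m²·s⁻³·A⁻².
  Sv = m²·s⁻².
  So Sv⁻¹ = m⁻²·s².
  W = kg·m²·s⁻³.
  So W⁻¹ = kg⁻¹·m⁻²·s³.
  Combining: C·Ω·Sv⁻¹·W⁻¹·A² = (s·A) · (kg·m²·s⁻³·A⁻²) · (m⁻²·s²) · (kg⁻¹·m⁻²·s³) · A² = m⁻²·s³·A.
Left is s·A; right is m⁻²·s³·A — different.

No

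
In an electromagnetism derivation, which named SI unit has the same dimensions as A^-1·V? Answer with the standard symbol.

Ω

V = W/A (potential = power per current),
    = kg·m²·s⁻³·A⁻¹.
Combining: A⁻¹·V = A⁻¹ · (kg·m²·s⁻³·A⁻¹) = kg·m²·s⁻³·A⁻².
kg·m²·s⁻³·A⁻² is the base-SI form of the ohm.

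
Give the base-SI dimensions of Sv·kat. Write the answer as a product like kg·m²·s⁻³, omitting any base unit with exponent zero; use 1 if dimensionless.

Sv = m²·s⁻².
kat = s⁻¹·mol.
Combining: Sv·kat = (m²·s⁻²) · (s⁻¹·mol) = m²·s⁻³·mol.

m²·s⁻³·mol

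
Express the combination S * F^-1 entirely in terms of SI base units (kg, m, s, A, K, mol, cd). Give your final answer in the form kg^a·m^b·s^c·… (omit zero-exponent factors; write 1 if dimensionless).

S = 1/Ω (conductance is reciprocal resistance),
    = kg⁻¹·m⁻²·s³·A².
F = C/V (capacitance = charge per voltage),
    = A·s/(kg·m²·s⁻³·A⁻¹) (substituting C and V),
    = kg⁻¹·m⁻²·s⁴·A².
So F⁻¹ = kg·m²·s⁻⁴·A⁻².
Combining: S·F⁻¹ = (kg⁻¹·m⁻²·s³·A²) · (kg·m²·s⁻⁴·A⁻²) = s⁻¹.

s⁻¹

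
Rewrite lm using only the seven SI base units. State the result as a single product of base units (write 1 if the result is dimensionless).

cd

lm = cd·sr = cd (luminous flux; sr is dimensionless).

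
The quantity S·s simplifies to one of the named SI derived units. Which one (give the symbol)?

S = 1/Ω (conductance is reciprocal resistance),
    = kg⁻¹·m⁻²·s³·A².
Combining: S·s = (kg⁻¹·m⁻²·s³·A²) · s = kg⁻¹·m⁻²·s⁴·A².
kg⁻¹·m⁻²·s⁴·A² is the base-SI form of the farad.

F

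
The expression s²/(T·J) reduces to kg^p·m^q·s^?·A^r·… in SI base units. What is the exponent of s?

6

T = Wb/m² (flux density = flux per area),
    = kg·s⁻²·A⁻¹.
So T⁻¹ = kg⁻¹·s²·A.
J = N·m (work = force × distance),
    = kg·m²·s⁻².
So J⁻¹ = kg⁻¹·m⁻²·s².
Combining: s²·T⁻¹·J⁻¹ = s² · (kg⁻¹·s²·A) · (kg⁻¹·m⁻²·s²) = kg⁻²·m⁻²·s⁶·A.
The exponent of s is 6.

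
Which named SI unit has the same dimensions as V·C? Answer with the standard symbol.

V = kg·m²·s⁻³·A⁻¹.
C = s·A.
Combining: V·C = (kg·m²·s⁻³·A⁻¹) · (s·A) = kg·m²·s⁻².
kg·m²·s⁻² is the base-SI form of the joule.

J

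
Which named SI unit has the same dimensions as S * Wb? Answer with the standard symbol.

S = 1/Ω (conductance is reciprocal resistance),
    = kg⁻¹·m⁻²·s³·A².
Wb = V·s (flux: a volt is a weber per second),
    = kg·m²·s⁻²·A⁻¹.
Combining: S·Wb = (kg⁻¹·m⁻²·s³·A²) · (kg·m²·s⁻²·A⁻¹) = s·A.
s·A is the base-SI form of the coulomb.

C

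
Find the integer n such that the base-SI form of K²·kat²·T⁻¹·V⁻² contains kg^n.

-3

kat = s⁻¹·mol.
So kat² = s⁻²·mol².
T = kg·s⁻²·A⁻¹.
So T⁻¹ = kg⁻¹·s²·A.
V = kg·m²·s⁻³·A⁻¹.
So V⁻² = kg⁻²·m⁻⁴·s⁶·A².
Combining: K²·kat²·T⁻¹·V⁻² = K² · (s⁻²·mol²) · (kg⁻¹·s²·A) · (kg⁻²·m⁻⁴·s⁶·A²) = kg⁻³·m⁻⁴·s⁶·A³·K²·mol².
The exponent of kg is -3.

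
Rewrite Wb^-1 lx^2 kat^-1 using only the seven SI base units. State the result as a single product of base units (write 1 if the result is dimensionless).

Wb = kg·m²·s⁻²·A⁻¹.
So Wb⁻¹ = kg⁻¹·m⁻²·s²·A.
lx = m⁻²·cd.
So lx² = m⁻⁴·cd².
kat = s⁻¹·mol.
So kat⁻¹ = s·mol⁻¹.
Combining: Wb⁻¹·lx²·kat⁻¹ = (kg⁻¹·m⁻²·s²·A) · (m⁻⁴·cd²) · (s·mol⁻¹) = kg⁻¹·m⁻⁶·s³·A·mol⁻¹·cd².

kg⁻¹·m⁻⁶·s³·A·mol⁻¹·cd²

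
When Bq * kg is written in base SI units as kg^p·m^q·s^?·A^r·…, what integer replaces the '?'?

Bq = s⁻¹.
Combining: Bq·kg = s⁻¹ · kg = kg·s⁻¹.
The exponent of s is -1.

-1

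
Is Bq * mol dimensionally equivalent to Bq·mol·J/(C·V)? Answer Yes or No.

Left side:
  Bq = 1/s = s⁻¹ (activity is decays per second).
  Combining: Bq·mol = s⁻¹ · mol = s⁻¹·mol.
Right side:
  Bq = 1/s = s⁻¹ (activity is decays per second).
  J = N·m (work = force × distance),
      = kg·m²·s⁻².
  C = A·s = s·A (charge = current × time).
  So C⁻¹ = s⁻¹·A⁻¹.
  V = W/A (potential = power per current),
      = kg·m²·s⁻³·A⁻¹.
  So V⁻¹ = kg⁻¹·m⁻²·s³·A.
  Combining: Bq·mol·J·C⁻¹·V⁻¹ = s⁻¹ · mol · (kg·m²·s⁻²) · (s⁻¹·A⁻¹) · (kg⁻¹·m⁻²·s³·A) = s⁻¹·mol.
Both reduce to s⁻¹·mol.

Yes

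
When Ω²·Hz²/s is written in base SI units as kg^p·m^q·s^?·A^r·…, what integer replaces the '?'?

-9

Ω = kg·m²·s⁻³·A⁻².
So Ω² = kg²·m⁴·s⁻⁶·A⁻⁴.
Hz = s⁻¹.
So Hz² = s⁻².
Combining: Ω²·s⁻¹·Hz² = (kg²·m⁴·s⁻⁶·A⁻⁴) · s⁻¹ · s⁻² = kg²·m⁴·s⁻⁹·A⁻⁴.
The exponent of s is -9.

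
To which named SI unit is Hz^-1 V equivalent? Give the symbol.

Wb

Hz = 1/s = s⁻¹ (frequency is cycles per second).
So Hz⁻¹ = s.
V = W/A (potential = power per current),
    = kg·m²·s⁻³·A⁻¹.
Combining: Hz⁻¹·V = s · (kg·m²·s⁻³·A⁻¹) = kg·m²·s⁻²·A⁻¹.
kg·m²·s⁻²·A⁻¹ is the base-SI form of the weber.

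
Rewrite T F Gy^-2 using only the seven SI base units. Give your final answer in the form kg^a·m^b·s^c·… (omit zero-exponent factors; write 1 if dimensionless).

m⁻⁶·s⁶·A

T = kg·s⁻²·A⁻¹.
F = kg⁻¹·m⁻²·s⁴·A².
Gy = m²·s⁻².
So Gy⁻² = m⁻⁴·s⁴.
Combining: T·F·Gy⁻² = (kg·s⁻²·A⁻¹) · (kg⁻¹·m⁻²·s⁴·A²) · (m⁻⁴·s⁴) = m⁻⁶·s⁶·A.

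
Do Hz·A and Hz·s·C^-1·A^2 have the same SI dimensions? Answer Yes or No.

Left side:
  Hz = 1/s = s⁻¹ (frequency is cycles per second).
  Combining: Hz·A = s⁻¹ · A = s⁻¹·A.
Right side:
  Hz = s⁻¹.
  C = s·A.
  So C⁻¹ = s⁻¹·A⁻¹.
  Combining: Hz·s·C⁻¹·A² = s⁻¹ · s · (s⁻¹·A⁻¹) · A² = s⁻¹·A.
Both reduce to s⁻¹·A.

Yes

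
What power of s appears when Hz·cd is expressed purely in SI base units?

Hz = 1/s = s⁻¹ (frequency is cycles per second).
Combining: Hz·cd = s⁻¹ · cd = s⁻¹·cd.
The exponent of s is -1.

-1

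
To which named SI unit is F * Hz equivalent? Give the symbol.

F = C/V (capacitance = charge per voltage),
    = A·s/(kg·m²·s⁻³·A⁻¹) (substituting C and V),
    = kg⁻¹·m⁻²·s⁴·A².
Hz = 1/s = s⁻¹ (frequency is cycles per second).
Combining: F·Hz = (kg⁻¹·m⁻²·s⁴·A²) · s⁻¹ = kg⁻¹·m⁻²·s³·A².
kg⁻¹·m⁻²·s³·A² is the base-SI form of the siemens.

S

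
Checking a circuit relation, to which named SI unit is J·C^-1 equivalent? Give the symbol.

J = kg·m²·s⁻².
C = s·A.
So C⁻¹ = s⁻¹·A⁻¹.
Combining: J·C⁻¹ = (kg·m²·s⁻²) · (s⁻¹·A⁻¹) = kg·m²·s⁻³·A⁻¹.
kg·m²·s⁻³·A⁻¹ is the base-SI form of the volt.

V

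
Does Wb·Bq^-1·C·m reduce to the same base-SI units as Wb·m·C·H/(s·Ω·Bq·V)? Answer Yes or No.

Left side:
  Wb = V·s (flux: a volt is a weber per second),
      = kg·m²·s⁻²·A⁻¹.
  Bq = 1/s = s⁻¹ (activity is decays per second).
  So Bq⁻¹ = s.
  C = A·s = s·A (charge = current × time).
  Combining: Wb·Bq⁻¹·C·m = (kg·m²·s⁻²·A⁻¹) · s · (s·A) · m = kg·m³.
Right side:
  Wb = V·s (flux: a volt is a weber per second),
      = kg·m²·s⁻²·A⁻¹.
  C = A·s = s·A (charge = current × time).
  Ω = V/A (resistance = voltage per current),
      = kg·m²·s⁻³·A⁻².
  So Ω⁻¹ = kg⁻¹·m⁻²·s³·A².
  Bq = 1/s = s⁻¹ (activity is decays per second).
  So Bq⁻¹ = s.
  V = W/A (potential = power per current),
      = kg·m²·s⁻³·A⁻¹.
  So V⁻¹ = kg⁻¹·m⁻²·s³·A.
  H = Wb/A (inductance = flux per current),
      = kg·m²·s⁻²·A⁻².
  Combining: Wb·m·C·s⁻¹·Ω⁻¹·Bq⁻¹·V⁻¹·H = (kg·m²·s⁻²·A⁻¹) · m · (s·A) · s⁻¹ · (kg⁻¹·m⁻²·s³·A²) · s · (kg⁻¹·m⁻²·s³·A) · (kg·m²·s⁻²·A⁻²) = m·s³·A.
Left is kg·m³; right is m·s³·A — different.

No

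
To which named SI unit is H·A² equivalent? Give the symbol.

H = kg·m²·s⁻²·A⁻².
Combining: H·A² = (kg·m²·s⁻²·A⁻²) · A² = kg·m²·s⁻².
kg·m²·s⁻² is the base-SI form of the joule.

J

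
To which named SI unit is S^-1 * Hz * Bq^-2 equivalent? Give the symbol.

S = kg⁻¹·m⁻²·s³·A².
So S⁻¹ = kg·m²·s⁻³·A⁻².
Hz = s⁻¹.
Bq = s⁻¹.
So Bq⁻² = s².
Combining: S⁻¹·Hz·Bq⁻² = (kg·m²·s⁻³·A⁻²) · s⁻¹ · s² = kg·m²·s⁻²·A⁻².
kg·m²·s⁻²·A⁻² is the base-SI form of the henry.

H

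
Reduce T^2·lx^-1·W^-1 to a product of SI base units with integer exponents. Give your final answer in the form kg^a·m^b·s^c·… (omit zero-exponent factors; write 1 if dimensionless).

T = kg·s⁻²·A⁻¹.
So T² = kg²·s⁻⁴·A⁻².
lx = m⁻²·cd.
So lx⁻¹ = m²·cd⁻¹.
W = kg·m²·s⁻³.
So W⁻¹ = kg⁻¹·m⁻²·s³.
Combining: T²·lx⁻¹·W⁻¹ = (kg²·s⁻⁴·A⁻²) · (m²·cd⁻¹) · (kg⁻¹·m⁻²·s³) = kg·s⁻¹·A⁻²·cd⁻¹.

kg·s⁻¹·A⁻²·cd⁻¹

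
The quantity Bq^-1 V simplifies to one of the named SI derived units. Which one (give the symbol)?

Bq = 1/s = s⁻¹ (activity is decays per second).
So Bq⁻¹ = s.
V = W/A (potential = power per current),
    = kg·m²·s⁻³·A⁻¹.
Combining: Bq⁻¹·V = s · (kg·m²·s⁻³·A⁻¹) = kg·m²·s⁻²·A⁻¹.
kg·m²·s⁻²·A⁻¹ is the base-SI form of the weber.

Wb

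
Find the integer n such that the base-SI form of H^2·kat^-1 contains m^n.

H = kg·m²·s⁻²·A⁻².
So H² = kg²·m⁴·s⁻⁴·A⁻⁴.
kat = s⁻¹·mol.
So kat⁻¹ = s·mol⁻¹.
Combining: H²·kat⁻¹ = (kg²·m⁴·s⁻⁴·A⁻⁴) · (s·mol⁻¹) = kg²·m⁴·s⁻³·A⁻⁴·mol⁻¹.
The exponent of m is 4.

4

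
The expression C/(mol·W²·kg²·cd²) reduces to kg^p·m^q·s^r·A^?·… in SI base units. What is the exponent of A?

W = kg·m²·s⁻³.
So W⁻² = kg⁻²·m⁻⁴·s⁶.
C = s·A.
Combining: mol⁻¹·W⁻²·kg⁻²·cd⁻²·C = mol⁻¹ · (kg⁻²·m⁻⁴·s⁶) · kg⁻² · cd⁻² · (s·A) = kg⁻⁴·m⁻⁴·s⁷·A·mol⁻¹·cd⁻².
The exponent of A is 1.

1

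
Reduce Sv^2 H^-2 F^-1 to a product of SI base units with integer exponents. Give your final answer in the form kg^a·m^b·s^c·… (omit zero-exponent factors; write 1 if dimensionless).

Sv = m²·s⁻².
So Sv² = m⁴·s⁻⁴.
H = kg·m²·s⁻²·A⁻².
So H⁻² = kg⁻²·m⁻⁴·s⁴·A⁴.
F = kg⁻¹·m⁻²·s⁴·A².
So F⁻¹ = kg·m²·s⁻⁴·A⁻².
Combining: Sv²·H⁻²·F⁻¹ = (m⁴·s⁻⁴) · (kg⁻²·m⁻⁴·s⁴·A⁴) · (kg·m²·s⁻⁴·A⁻²) = kg⁻¹·m²·s⁻⁴·A².

kg⁻¹·m²·s⁻⁴·A²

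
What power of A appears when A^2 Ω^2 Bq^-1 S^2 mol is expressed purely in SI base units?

Ω = kg·m²·s⁻³·A⁻².
So Ω² = kg²·m⁴·s⁻⁶·A⁻⁴.
Bq = s⁻¹.
So Bq⁻¹ = s.
S = kg⁻¹·m⁻²·s³·A².
So S² = kg⁻²·m⁻⁴·s⁶·A⁴.
Combining: A²·Ω²·Bq⁻¹·S²·mol = A² · (kg²·m⁴·s⁻⁶·A⁻⁴) · s · (kg⁻²·m⁻⁴·s⁶·A⁴) · mol = s·A²·mol.
The exponent of A is 2.

2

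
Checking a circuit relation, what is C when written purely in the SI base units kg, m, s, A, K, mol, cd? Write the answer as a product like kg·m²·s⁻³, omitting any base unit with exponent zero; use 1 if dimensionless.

C = A·s = s·A (charge = current × time).

s·A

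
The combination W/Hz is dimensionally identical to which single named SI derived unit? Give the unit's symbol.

J

Hz = 1/s = s⁻¹ (frequency is cycles per second).
So Hz⁻¹ = s.
W = J/s (power = energy per time),
    = kg·m²·s⁻³.
Combining: Hz⁻¹·W = s · (kg·m²·s⁻³) = kg·m²·s⁻².
kg·m²·s⁻² is the base-SI form of the joule.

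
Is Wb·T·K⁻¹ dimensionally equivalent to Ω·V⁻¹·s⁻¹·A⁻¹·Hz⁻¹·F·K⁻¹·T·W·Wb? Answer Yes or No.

Left side:
  Wb = V·s (flux: a volt is a weber per second),
      = kg·m²·s⁻²·A⁻¹.
  T = Wb/m² (flux density = flux per area),
      = kg·s⁻²·A⁻¹.
  Combining: Wb·T·K⁻¹ = (kg·m²·s⁻²·A⁻¹) · (kg·s⁻²·A⁻¹) · K⁻¹ = kg²·m²·s⁻⁴·A⁻²·K⁻¹.
Right side:
  Ω = V/A (resistance = voltage per current),
      = kg·m²·s⁻³·A⁻².
  V = W/A (potential = power per current),
      = kg·m²·s⁻³·A⁻¹.
  So V⁻¹ = kg⁻¹·m⁻²·s³·A.
  Hz = 1/s = s⁻¹ (frequency is cycles per second).
  So Hz⁻¹ = s.
  F = C/V (capacitance = charge per voltage),
      = A·s/(kg·m²·s⁻³·A⁻¹) (substituting C and V),
      = kg⁻¹·m⁻²·s⁴·A².
  T = Wb/m² (flux density = flux per area),
      = kg·s⁻²·A⁻¹.
  W = J/s (power = energy per time),
      = kg·m²·s⁻³.
  Wb = V·s (flux: a volt is a weber per second),
      = kg·m²·s⁻²·A⁻¹.
  Combining: Ω·V⁻¹·s⁻¹·A⁻¹·Hz⁻¹·F·K⁻¹·T·W·Wb = (kg·m²·s⁻³·A⁻²) · (kg⁻¹·m⁻²·s³·A) · s⁻¹ · A⁻¹ · s · (kg⁻¹·m⁻²·s⁴·A²) · K⁻¹ · (kg·s⁻²·A⁻¹) · (kg·m²·s⁻³) · (kg·m²·s⁻²·A⁻¹) = kg²·m²·s⁻³·A⁻²·K⁻¹.
Left is kg²·m²·s⁻⁴·A⁻²·K⁻¹; right is kg²·m²·s⁻³·A⁻²·K⁻¹ — different.

No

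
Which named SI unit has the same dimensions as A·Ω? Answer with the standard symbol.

V

Ω = V/A (resistance = voltage per current),
    = kg·m²·s⁻³·A⁻².
Combining: A·Ω = A · (kg·m²·s⁻³·A⁻²) = kg·m²·s⁻³·A⁻¹.
kg·m²·s⁻³·A⁻¹ is the base-SI form of the volt.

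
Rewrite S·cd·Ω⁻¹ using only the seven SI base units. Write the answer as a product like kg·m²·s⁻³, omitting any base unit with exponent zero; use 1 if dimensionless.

S = 1/Ω (conductance is reciprocal resistance),
    = kg⁻¹·m⁻²·s³·A².
Ω = V/A (resistance = voltage per current),
    = kg·m²·s⁻³·A⁻².
So Ω⁻¹ = kg⁻¹·m⁻²·s³·A².
Combining: S·cd·Ω⁻¹ = (kg⁻¹·m⁻²·s³·A²) · cd · (kg⁻¹·m⁻²·s³·A²) = kg⁻²·m⁻⁴·s⁶·A⁴·cd.

kg⁻²·m⁻⁴·s⁶·A⁴·cd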